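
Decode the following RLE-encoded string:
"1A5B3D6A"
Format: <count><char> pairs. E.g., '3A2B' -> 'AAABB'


Expanding each <count><char> pair:
  1A -> 'A'
  5B -> 'BBBBB'
  3D -> 'DDD'
  6A -> 'AAAAAA'

Decoded = ABBBBBDDDAAAAAA


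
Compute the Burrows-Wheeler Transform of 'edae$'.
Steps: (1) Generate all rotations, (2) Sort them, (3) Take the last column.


Rotations (sorted):
  0: $edae -> last char: e
  1: ae$ed -> last char: d
  2: dae$e -> last char: e
  3: e$eda -> last char: a
  4: edae$ -> last char: $


BWT = edea$


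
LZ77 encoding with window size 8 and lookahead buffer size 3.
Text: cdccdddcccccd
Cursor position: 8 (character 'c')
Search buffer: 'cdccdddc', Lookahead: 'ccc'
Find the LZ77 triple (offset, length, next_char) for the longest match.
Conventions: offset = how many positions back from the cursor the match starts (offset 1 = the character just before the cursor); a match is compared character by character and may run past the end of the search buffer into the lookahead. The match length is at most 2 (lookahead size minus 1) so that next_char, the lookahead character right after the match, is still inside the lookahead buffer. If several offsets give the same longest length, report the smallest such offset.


Try each offset into the search buffer:
  offset=1 (pos 7, char 'c'): match length 2
  offset=2 (pos 6, char 'd'): match length 0
  offset=3 (pos 5, char 'd'): match length 0
  offset=4 (pos 4, char 'd'): match length 0
  offset=5 (pos 3, char 'c'): match length 1
  offset=6 (pos 2, char 'c'): match length 2
  offset=7 (pos 1, char 'd'): match length 0
  offset=8 (pos 0, char 'c'): match length 1
Longest match has length 2, found at offsets 1, 6; take the smallest, offset 1.
next_char = character at position 8 + 2 = 10 -> 'c'

Best match: offset=1, length=2 (matching 'cc' starting at position 7)
LZ77 triple: (1, 2, 'c')


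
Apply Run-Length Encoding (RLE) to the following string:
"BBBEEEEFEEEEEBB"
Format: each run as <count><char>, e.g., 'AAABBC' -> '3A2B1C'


Scanning runs left to right:
  i=0: run of 'B' x 3 -> '3B'
  i=3: run of 'E' x 4 -> '4E'
  i=7: run of 'F' x 1 -> '1F'
  i=8: run of 'E' x 5 -> '5E'
  i=13: run of 'B' x 2 -> '2B'

RLE = 3B4E1F5E2B


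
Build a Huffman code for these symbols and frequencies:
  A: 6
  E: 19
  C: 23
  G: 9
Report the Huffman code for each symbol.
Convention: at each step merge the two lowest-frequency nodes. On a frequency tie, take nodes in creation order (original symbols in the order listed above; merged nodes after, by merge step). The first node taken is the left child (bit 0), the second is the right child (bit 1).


Huffman tree construction:
Step 1: Merge A(6) + G(9) = 15
Step 2: Merge (A+G)(15) + E(19) = 34
Step 3: Merge C(23) + ((A+G)+E)(34) = 57
Read each symbol's code off the tree from the root (left child = 0, right child = 1).

Codes:
  A: 100 (length 3)
  E: 11 (length 2)
  C: 0 (length 1)
  G: 101 (length 3)
Average code length: 106/57 = 1.8596 bits/symbol


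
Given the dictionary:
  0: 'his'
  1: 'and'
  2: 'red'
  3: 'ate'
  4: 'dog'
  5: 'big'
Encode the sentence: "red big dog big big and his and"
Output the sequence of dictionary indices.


Look up each word in the dictionary:
  'red' -> 2
  'big' -> 5
  'dog' -> 4
  'big' -> 5
  'big' -> 5
  'and' -> 1
  'his' -> 0
  'and' -> 1

Encoded: [2, 5, 4, 5, 5, 1, 0, 1]


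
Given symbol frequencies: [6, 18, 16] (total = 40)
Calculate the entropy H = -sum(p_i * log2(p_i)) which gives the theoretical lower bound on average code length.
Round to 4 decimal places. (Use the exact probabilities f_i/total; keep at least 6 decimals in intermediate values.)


Per-symbol terms -p_i * log2(p_i) with p_i = f_i/40:
  p = 6/40 = 0.150000: log2(p) = -2.736966, -p*log2(p) = 0.410545
  p = 18/40 = 0.450000: log2(p) = -1.152003, -p*log2(p) = 0.518401
  p = 16/40 = 0.400000: log2(p) = -1.321928, -p*log2(p) = 0.528771
H = 0.410545 + 0.518401 + 0.528771 = 1.457717

H = 1.4577 bits/symbol


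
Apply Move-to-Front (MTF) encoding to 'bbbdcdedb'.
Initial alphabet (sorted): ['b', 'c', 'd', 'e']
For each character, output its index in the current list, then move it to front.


MTF encoding:
'b': index 0 in ['b', 'c', 'd', 'e'] -> ['b', 'c', 'd', 'e']
'b': index 0 in ['b', 'c', 'd', 'e'] -> ['b', 'c', 'd', 'e']
'b': index 0 in ['b', 'c', 'd', 'e'] -> ['b', 'c', 'd', 'e']
'd': index 2 in ['b', 'c', 'd', 'e'] -> ['d', 'b', 'c', 'e']
'c': index 2 in ['d', 'b', 'c', 'e'] -> ['c', 'd', 'b', 'e']
'd': index 1 in ['c', 'd', 'b', 'e'] -> ['d', 'c', 'b', 'e']
'e': index 3 in ['d', 'c', 'b', 'e'] -> ['e', 'd', 'c', 'b']
'd': index 1 in ['e', 'd', 'c', 'b'] -> ['d', 'e', 'c', 'b']
'b': index 3 in ['d', 'e', 'c', 'b'] -> ['b', 'd', 'e', 'c']


Output: [0, 0, 0, 2, 2, 1, 3, 1, 3]


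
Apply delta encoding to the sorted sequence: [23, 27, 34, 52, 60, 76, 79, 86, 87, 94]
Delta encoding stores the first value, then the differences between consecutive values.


First value: 23
Deltas:
  27 - 23 = 4
  34 - 27 = 7
  52 - 34 = 18
  60 - 52 = 8
  76 - 60 = 16
  79 - 76 = 3
  86 - 79 = 7
  87 - 86 = 1
  94 - 87 = 7


Delta encoded: [23, 4, 7, 18, 8, 16, 3, 7, 1, 7]


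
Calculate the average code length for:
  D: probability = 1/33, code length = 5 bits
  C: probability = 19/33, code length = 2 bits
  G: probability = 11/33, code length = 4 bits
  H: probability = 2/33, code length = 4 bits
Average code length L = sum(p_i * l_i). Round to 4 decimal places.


Weighted contributions p_i * l_i:
  D: (1/33) * 5 = 5/33
  C: (19/33) * 2 = 38/33
  G: (11/33) * 4 = 44/33
  H: (2/33) * 4 = 8/33
Sum = (5 + 38 + 44 + 8)/33 = 95/33

L = 95/33 = 2.8788 bits/symbol


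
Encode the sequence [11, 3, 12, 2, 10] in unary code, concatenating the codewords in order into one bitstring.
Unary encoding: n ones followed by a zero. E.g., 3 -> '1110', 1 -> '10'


Encode each number as n ones followed by a terminating 0:
  11 -> 111111111110 (12 bits)
  3 -> 1110 (4 bits)
  12 -> 1111111111110 (13 bits)
  2 -> 110 (3 bits)
  10 -> 11111111110 (11 bits)
Total length = 12 + 4 + 13 + 3 + 11 = 43 bits.

Unary([11, 3, 12, 2, 10]) = 1111111111101110111111111111011011111111110 (43 bits)


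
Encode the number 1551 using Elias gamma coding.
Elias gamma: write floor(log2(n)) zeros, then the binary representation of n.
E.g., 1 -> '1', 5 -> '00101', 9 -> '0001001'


num_bits = floor(log2(1551)) + 1 = 11
leading_zeros = num_bits - 1 = 10
binary(1551) = 11000001111

Elias gamma(1551) = '0000000000' + '11000001111' = 000000000011000001111 (21 bits)


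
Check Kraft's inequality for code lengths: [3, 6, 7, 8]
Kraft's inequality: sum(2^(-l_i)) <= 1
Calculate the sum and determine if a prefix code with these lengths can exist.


Sum = 2^(-3) + 2^(-6) + 2^(-7) + 2^(-8)
    = 0.125 + 0.015625 + 0.0078125 + 0.00390625
    = 39/256 = 0.15234375
Since 0.15234375 <= 1, Kraft's inequality IS satisfied.
A prefix code with these lengths CAN exist.

Kraft sum = 0.15234375. Satisfied.


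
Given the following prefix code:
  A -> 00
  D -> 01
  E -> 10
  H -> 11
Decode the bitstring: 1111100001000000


Decoding step by step:
Bits 11 -> H
Bits 11 -> H
Bits 10 -> E
Bits 00 -> A
Bits 01 -> D
Bits 00 -> A
Bits 00 -> A
Bits 00 -> A


Decoded message: HHEADAAA


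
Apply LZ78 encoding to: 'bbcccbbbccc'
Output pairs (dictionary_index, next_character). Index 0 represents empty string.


LZ78 encoding steps:
Dictionary: {0: ''}
Step 1: w='' (idx 0), next='b' -> output (0, 'b'), add 'b' as idx 1
Step 2: w='b' (idx 1), next='c' -> output (1, 'c'), add 'bc' as idx 2
Step 3: w='' (idx 0), next='c' -> output (0, 'c'), add 'c' as idx 3
Step 4: w='c' (idx 3), next='b' -> output (3, 'b'), add 'cb' as idx 4
Step 5: w='b' (idx 1), next='b' -> output (1, 'b'), add 'bb' as idx 5
Step 6: w='c' (idx 3), next='c' -> output (3, 'c'), add 'cc' as idx 6
Step 7: w='c' (idx 3), end of input -> output (3, '')


Encoded: [(0, 'b'), (1, 'c'), (0, 'c'), (3, 'b'), (1, 'b'), (3, 'c'), (3, '')]


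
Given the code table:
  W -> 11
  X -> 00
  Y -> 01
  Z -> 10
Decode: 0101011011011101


Decoding:
01 -> Y
01 -> Y
01 -> Y
10 -> Z
11 -> W
01 -> Y
11 -> W
01 -> Y


Result: YYYZWYWY


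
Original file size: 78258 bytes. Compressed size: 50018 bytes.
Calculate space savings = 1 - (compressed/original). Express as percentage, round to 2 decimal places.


ratio = compressed/original = 50018/78258 = 0.639142
savings = 1 - ratio = 1 - 0.639142 = 0.360858
as a percentage: 0.360858 * 100 = 36.09%

Space savings = 1 - 50018/78258 = 36.09%


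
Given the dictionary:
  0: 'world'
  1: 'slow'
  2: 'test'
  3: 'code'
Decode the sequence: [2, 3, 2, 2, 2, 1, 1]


Look up each index in the dictionary:
  2 -> 'test'
  3 -> 'code'
  2 -> 'test'
  2 -> 'test'
  2 -> 'test'
  1 -> 'slow'
  1 -> 'slow'

Decoded: "test code test test test slow slow"


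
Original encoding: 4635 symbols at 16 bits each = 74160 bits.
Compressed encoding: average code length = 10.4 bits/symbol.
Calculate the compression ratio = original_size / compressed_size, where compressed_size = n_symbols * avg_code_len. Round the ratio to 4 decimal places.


original_size = n_symbols * orig_bits = 4635 * 16 = 74160 bits
compressed_size = n_symbols * avg_code_len = 4635 * 10.4 = 48204.0 bits
ratio = original_size / compressed_size = 74160 / 48204.0 = 1.5385

Compression ratio = 1.5385


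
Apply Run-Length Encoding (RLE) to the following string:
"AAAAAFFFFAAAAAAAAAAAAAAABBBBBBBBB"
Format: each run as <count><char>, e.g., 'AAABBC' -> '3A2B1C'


Scanning runs left to right:
  i=0: run of 'A' x 5 -> '5A'
  i=5: run of 'F' x 4 -> '4F'
  i=9: run of 'A' x 15 -> '15A'
  i=24: run of 'B' x 9 -> '9B'

RLE = 5A4F15A9B


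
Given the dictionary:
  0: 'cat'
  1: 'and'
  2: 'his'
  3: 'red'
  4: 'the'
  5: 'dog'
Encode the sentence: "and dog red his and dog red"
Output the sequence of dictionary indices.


Look up each word in the dictionary:
  'and' -> 1
  'dog' -> 5
  'red' -> 3
  'his' -> 2
  'and' -> 1
  'dog' -> 5
  'red' -> 3

Encoded: [1, 5, 3, 2, 1, 5, 3]


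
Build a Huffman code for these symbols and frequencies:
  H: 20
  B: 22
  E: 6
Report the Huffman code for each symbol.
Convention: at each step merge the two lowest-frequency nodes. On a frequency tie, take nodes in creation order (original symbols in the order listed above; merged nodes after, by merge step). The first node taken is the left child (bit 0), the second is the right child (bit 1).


Huffman tree construction:
Step 1: Merge E(6) + H(20) = 26
Step 2: Merge B(22) + (E+H)(26) = 48
Read each symbol's code off the tree from the root (left child = 0, right child = 1).

Codes:
  H: 11 (length 2)
  B: 0 (length 1)
  E: 10 (length 2)
Average code length: 74/48 = 1.5417 bits/symbol


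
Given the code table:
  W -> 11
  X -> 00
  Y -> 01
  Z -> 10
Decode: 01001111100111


Decoding:
01 -> Y
00 -> X
11 -> W
11 -> W
10 -> Z
01 -> Y
11 -> W


Result: YXWWZYW


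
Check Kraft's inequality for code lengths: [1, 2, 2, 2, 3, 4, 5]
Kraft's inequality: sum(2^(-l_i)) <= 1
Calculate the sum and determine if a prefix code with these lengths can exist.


Sum = 2^(-1) + 2^(-2) + 2^(-2) + 2^(-2) + 2^(-3) + 2^(-4) + 2^(-5)
    = 0.5 + 0.25 + 0.25 + 0.25 + 0.125 + 0.0625 + 0.03125
    = 47/32 = 1.46875
Since 1.46875 > 1, Kraft's inequality is NOT satisfied.
A prefix code with these lengths CANNOT exist.

Kraft sum = 1.46875. Not satisfied.


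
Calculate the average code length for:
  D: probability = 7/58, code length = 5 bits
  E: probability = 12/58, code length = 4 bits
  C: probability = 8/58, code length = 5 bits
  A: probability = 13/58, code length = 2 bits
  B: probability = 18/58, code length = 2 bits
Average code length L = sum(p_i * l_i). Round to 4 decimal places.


Weighted contributions p_i * l_i:
  D: (7/58) * 5 = 35/58
  E: (12/58) * 4 = 48/58
  C: (8/58) * 5 = 40/58
  A: (13/58) * 2 = 26/58
  B: (18/58) * 2 = 36/58
Sum = (35 + 48 + 40 + 26 + 36)/58 = 185/58

L = 185/58 = 3.1897 bits/symbol


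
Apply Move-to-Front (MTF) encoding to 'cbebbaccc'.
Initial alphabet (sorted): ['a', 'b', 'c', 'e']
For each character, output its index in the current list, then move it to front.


MTF encoding:
'c': index 2 in ['a', 'b', 'c', 'e'] -> ['c', 'a', 'b', 'e']
'b': index 2 in ['c', 'a', 'b', 'e'] -> ['b', 'c', 'a', 'e']
'e': index 3 in ['b', 'c', 'a', 'e'] -> ['e', 'b', 'c', 'a']
'b': index 1 in ['e', 'b', 'c', 'a'] -> ['b', 'e', 'c', 'a']
'b': index 0 in ['b', 'e', 'c', 'a'] -> ['b', 'e', 'c', 'a']
'a': index 3 in ['b', 'e', 'c', 'a'] -> ['a', 'b', 'e', 'c']
'c': index 3 in ['a', 'b', 'e', 'c'] -> ['c', 'a', 'b', 'e']
'c': index 0 in ['c', 'a', 'b', 'e'] -> ['c', 'a', 'b', 'e']
'c': index 0 in ['c', 'a', 'b', 'e'] -> ['c', 'a', 'b', 'e']


Output: [2, 2, 3, 1, 0, 3, 3, 0, 0]


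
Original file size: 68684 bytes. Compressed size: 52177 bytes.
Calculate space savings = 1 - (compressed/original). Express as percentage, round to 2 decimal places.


ratio = compressed/original = 52177/68684 = 0.759667
savings = 1 - ratio = 1 - 0.759667 = 0.240333
as a percentage: 0.240333 * 100 = 24.03%

Space savings = 1 - 52177/68684 = 24.03%


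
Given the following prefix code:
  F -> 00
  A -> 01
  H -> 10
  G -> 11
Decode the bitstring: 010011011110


Decoding step by step:
Bits 01 -> A
Bits 00 -> F
Bits 11 -> G
Bits 01 -> A
Bits 11 -> G
Bits 10 -> H


Decoded message: AFGAGH


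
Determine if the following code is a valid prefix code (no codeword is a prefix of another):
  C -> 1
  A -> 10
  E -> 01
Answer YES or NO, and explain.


Checking each pair (does one codeword prefix another?):
  C='1' vs A='10': prefix -- VIOLATION

NO -- this is NOT a valid prefix code. C (1) is a prefix of A (10).


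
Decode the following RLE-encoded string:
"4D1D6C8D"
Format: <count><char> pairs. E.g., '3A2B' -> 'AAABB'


Expanding each <count><char> pair:
  4D -> 'DDDD'
  1D -> 'D'
  6C -> 'CCCCCC'
  8D -> 'DDDDDDDD'

Decoded = DDDDDCCCCCCDDDDDDDD


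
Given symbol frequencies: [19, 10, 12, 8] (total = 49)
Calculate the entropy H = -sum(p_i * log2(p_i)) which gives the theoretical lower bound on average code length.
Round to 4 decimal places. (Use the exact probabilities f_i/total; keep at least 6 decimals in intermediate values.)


Per-symbol terms -p_i * log2(p_i) with p_i = f_i/49:
  p = 19/49 = 0.387755: log2(p) = -1.366782, -p*log2(p) = 0.529977
  p = 10/49 = 0.204082: log2(p) = -2.292782, -p*log2(p) = 0.467915
  p = 12/49 = 0.244898: log2(p) = -2.029747, -p*log2(p) = 0.497081
  p = 8/49 = 0.163265: log2(p) = -2.614710, -p*log2(p) = 0.426891
H = 0.529977 + 0.467915 + 0.497081 + 0.426891 = 1.921864

H = 1.9219 bits/symbol


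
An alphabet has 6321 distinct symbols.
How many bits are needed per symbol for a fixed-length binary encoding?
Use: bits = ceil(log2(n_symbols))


log2(6321) = 12.6259
Bracket: 2^12 = 4096 < 6321 <= 2^13 = 8192
So ceil(log2(6321)) = 13

bits = ceil(log2(6321)) = ceil(12.6259) = 13 bits


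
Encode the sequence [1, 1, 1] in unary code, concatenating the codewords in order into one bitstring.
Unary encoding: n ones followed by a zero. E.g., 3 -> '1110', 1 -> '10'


Encode each number as n ones followed by a terminating 0:
  1 -> 10 (2 bits)
  1 -> 10 (2 bits)
  1 -> 10 (2 bits)
Total length = 2 + 2 + 2 = 6 bits.

Unary([1, 1, 1]) = 101010 (6 bits)


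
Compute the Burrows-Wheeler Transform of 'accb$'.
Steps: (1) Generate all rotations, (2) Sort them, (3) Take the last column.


Rotations (sorted):
  0: $accb -> last char: b
  1: accb$ -> last char: $
  2: b$acc -> last char: c
  3: cb$ac -> last char: c
  4: ccb$a -> last char: a


BWT = b$cca


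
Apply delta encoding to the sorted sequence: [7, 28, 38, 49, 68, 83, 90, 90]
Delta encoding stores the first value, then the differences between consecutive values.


First value: 7
Deltas:
  28 - 7 = 21
  38 - 28 = 10
  49 - 38 = 11
  68 - 49 = 19
  83 - 68 = 15
  90 - 83 = 7
  90 - 90 = 0


Delta encoded: [7, 21, 10, 11, 19, 15, 7, 0]


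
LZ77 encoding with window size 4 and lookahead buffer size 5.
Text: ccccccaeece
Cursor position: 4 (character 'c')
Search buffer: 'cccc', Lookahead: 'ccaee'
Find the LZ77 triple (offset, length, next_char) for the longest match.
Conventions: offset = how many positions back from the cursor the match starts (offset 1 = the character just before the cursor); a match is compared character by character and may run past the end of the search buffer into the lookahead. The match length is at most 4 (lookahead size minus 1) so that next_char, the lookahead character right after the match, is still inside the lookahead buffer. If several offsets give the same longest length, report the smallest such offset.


Try each offset into the search buffer:
  offset=1 (pos 3, char 'c'): match length 2
  offset=2 (pos 2, char 'c'): match length 2
  offset=3 (pos 1, char 'c'): match length 2
  offset=4 (pos 0, char 'c'): match length 2
Longest match has length 2, found at offsets 1, 2, 3, 4; take the smallest, offset 1.
next_char = character at position 4 + 2 = 6 -> 'a'

Best match: offset=1, length=2 (matching 'cc' starting at position 3)
LZ77 triple: (1, 2, 'a')


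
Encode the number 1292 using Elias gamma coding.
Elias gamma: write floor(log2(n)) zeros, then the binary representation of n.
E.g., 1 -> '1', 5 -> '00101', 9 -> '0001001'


num_bits = floor(log2(1292)) + 1 = 11
leading_zeros = num_bits - 1 = 10
binary(1292) = 10100001100

Elias gamma(1292) = '0000000000' + '10100001100' = 000000000010100001100 (21 bits)


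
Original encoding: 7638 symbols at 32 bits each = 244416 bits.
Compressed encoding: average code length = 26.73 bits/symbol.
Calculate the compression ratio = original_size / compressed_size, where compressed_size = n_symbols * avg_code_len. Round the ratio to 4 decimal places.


original_size = n_symbols * orig_bits = 7638 * 32 = 244416 bits
compressed_size = n_symbols * avg_code_len = 7638 * 26.73 = 204163.74 bits
ratio = original_size / compressed_size = 244416 / 204163.74 = 1.1972

Compression ratio = 1.1972


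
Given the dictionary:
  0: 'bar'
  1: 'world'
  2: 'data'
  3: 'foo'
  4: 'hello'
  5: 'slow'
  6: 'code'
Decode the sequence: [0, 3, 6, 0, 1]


Look up each index in the dictionary:
  0 -> 'bar'
  3 -> 'foo'
  6 -> 'code'
  0 -> 'bar'
  1 -> 'world'

Decoded: "bar foo code bar world"


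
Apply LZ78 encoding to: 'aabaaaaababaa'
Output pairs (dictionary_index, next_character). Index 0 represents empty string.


LZ78 encoding steps:
Dictionary: {0: ''}
Step 1: w='' (idx 0), next='a' -> output (0, 'a'), add 'a' as idx 1
Step 2: w='a' (idx 1), next='b' -> output (1, 'b'), add 'ab' as idx 2
Step 3: w='a' (idx 1), next='a' -> output (1, 'a'), add 'aa' as idx 3
Step 4: w='aa' (idx 3), next='a' -> output (3, 'a'), add 'aaa' as idx 4
Step 5: w='' (idx 0), next='b' -> output (0, 'b'), add 'b' as idx 5
Step 6: w='ab' (idx 2), next='a' -> output (2, 'a'), add 'aba' as idx 6
Step 7: w='a' (idx 1), end of input -> output (1, '')


Encoded: [(0, 'a'), (1, 'b'), (1, 'a'), (3, 'a'), (0, 'b'), (2, 'a'), (1, '')]


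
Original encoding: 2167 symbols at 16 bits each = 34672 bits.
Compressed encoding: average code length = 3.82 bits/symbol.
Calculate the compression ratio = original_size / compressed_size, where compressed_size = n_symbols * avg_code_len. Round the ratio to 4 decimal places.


original_size = n_symbols * orig_bits = 2167 * 16 = 34672 bits
compressed_size = n_symbols * avg_code_len = 2167 * 3.82 = 8277.94 bits
ratio = original_size / compressed_size = 34672 / 8277.94 = 4.1885

Compression ratio = 4.1885


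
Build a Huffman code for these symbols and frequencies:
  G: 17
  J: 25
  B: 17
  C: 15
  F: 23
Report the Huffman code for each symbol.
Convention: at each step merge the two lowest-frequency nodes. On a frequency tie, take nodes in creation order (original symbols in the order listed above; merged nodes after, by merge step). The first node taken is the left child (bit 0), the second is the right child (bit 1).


Huffman tree construction:
Step 1: Merge C(15) + G(17) = 32
Step 2: Merge B(17) + F(23) = 40
Step 3: Merge J(25) + (C+G)(32) = 57
Step 4: Merge (B+F)(40) + (J+(C+G))(57) = 97
Read each symbol's code off the tree from the root (left child = 0, right child = 1).

Codes:
  G: 111 (length 3)
  J: 10 (length 2)
  B: 00 (length 2)
  C: 110 (length 3)
  F: 01 (length 2)
Average code length: 226/97 = 2.3299 bits/symbol


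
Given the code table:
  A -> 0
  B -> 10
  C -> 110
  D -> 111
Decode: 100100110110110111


Decoding:
10 -> B
0 -> A
10 -> B
0 -> A
110 -> C
110 -> C
110 -> C
111 -> D


Result: BABACCCD


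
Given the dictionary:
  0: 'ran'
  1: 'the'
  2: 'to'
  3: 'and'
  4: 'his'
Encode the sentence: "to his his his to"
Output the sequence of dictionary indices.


Look up each word in the dictionary:
  'to' -> 2
  'his' -> 4
  'his' -> 4
  'his' -> 4
  'to' -> 2

Encoded: [2, 4, 4, 4, 2]


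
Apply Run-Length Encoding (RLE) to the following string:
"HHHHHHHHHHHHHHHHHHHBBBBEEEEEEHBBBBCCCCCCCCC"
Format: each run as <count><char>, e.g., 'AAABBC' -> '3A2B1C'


Scanning runs left to right:
  i=0: run of 'H' x 19 -> '19H'
  i=19: run of 'B' x 4 -> '4B'
  i=23: run of 'E' x 6 -> '6E'
  i=29: run of 'H' x 1 -> '1H'
  i=30: run of 'B' x 4 -> '4B'
  i=34: run of 'C' x 9 -> '9C'

RLE = 19H4B6E1H4B9C


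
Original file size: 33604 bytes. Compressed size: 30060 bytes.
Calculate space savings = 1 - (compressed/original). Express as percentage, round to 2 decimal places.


ratio = compressed/original = 30060/33604 = 0.894536
savings = 1 - ratio = 1 - 0.894536 = 0.105464
as a percentage: 0.105464 * 100 = 10.55%

Space savings = 1 - 30060/33604 = 10.55%


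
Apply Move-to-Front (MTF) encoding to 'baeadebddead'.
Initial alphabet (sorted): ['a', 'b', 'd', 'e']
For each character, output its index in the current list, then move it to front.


MTF encoding:
'b': index 1 in ['a', 'b', 'd', 'e'] -> ['b', 'a', 'd', 'e']
'a': index 1 in ['b', 'a', 'd', 'e'] -> ['a', 'b', 'd', 'e']
'e': index 3 in ['a', 'b', 'd', 'e'] -> ['e', 'a', 'b', 'd']
'a': index 1 in ['e', 'a', 'b', 'd'] -> ['a', 'e', 'b', 'd']
'd': index 3 in ['a', 'e', 'b', 'd'] -> ['d', 'a', 'e', 'b']
'e': index 2 in ['d', 'a', 'e', 'b'] -> ['e', 'd', 'a', 'b']
'b': index 3 in ['e', 'd', 'a', 'b'] -> ['b', 'e', 'd', 'a']
'd': index 2 in ['b', 'e', 'd', 'a'] -> ['d', 'b', 'e', 'a']
'd': index 0 in ['d', 'b', 'e', 'a'] -> ['d', 'b', 'e', 'a']
'e': index 2 in ['d', 'b', 'e', 'a'] -> ['e', 'd', 'b', 'a']
'a': index 3 in ['e', 'd', 'b', 'a'] -> ['a', 'e', 'd', 'b']
'd': index 2 in ['a', 'e', 'd', 'b'] -> ['d', 'a', 'e', 'b']


Output: [1, 1, 3, 1, 3, 2, 3, 2, 0, 2, 3, 2]


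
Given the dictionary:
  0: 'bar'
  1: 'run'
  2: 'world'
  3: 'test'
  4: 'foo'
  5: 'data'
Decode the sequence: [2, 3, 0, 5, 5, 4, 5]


Look up each index in the dictionary:
  2 -> 'world'
  3 -> 'test'
  0 -> 'bar'
  5 -> 'data'
  5 -> 'data'
  4 -> 'foo'
  5 -> 'data'

Decoded: "world test bar data data foo data"


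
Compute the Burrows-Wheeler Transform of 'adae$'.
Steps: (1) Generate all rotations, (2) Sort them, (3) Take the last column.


Rotations (sorted):
  0: $adae -> last char: e
  1: adae$ -> last char: $
  2: ae$ad -> last char: d
  3: dae$a -> last char: a
  4: e$ada -> last char: a


BWT = e$daa


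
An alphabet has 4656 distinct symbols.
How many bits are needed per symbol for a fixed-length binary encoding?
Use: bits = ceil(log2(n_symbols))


log2(4656) = 12.1849
Bracket: 2^12 = 4096 < 4656 <= 2^13 = 8192
So ceil(log2(4656)) = 13

bits = ceil(log2(4656)) = ceil(12.1849) = 13 bits


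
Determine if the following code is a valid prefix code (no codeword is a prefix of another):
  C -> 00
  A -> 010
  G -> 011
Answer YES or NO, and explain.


Checking each pair (does one codeword prefix another?):
  C='00' vs A='010': no prefix
  C='00' vs G='011': no prefix
  A='010' vs C='00': no prefix
  A='010' vs G='011': no prefix
  G='011' vs C='00': no prefix
  G='011' vs A='010': no prefix
No violation found over all pairs.

YES -- this is a valid prefix code. No codeword is a prefix of any other codeword.


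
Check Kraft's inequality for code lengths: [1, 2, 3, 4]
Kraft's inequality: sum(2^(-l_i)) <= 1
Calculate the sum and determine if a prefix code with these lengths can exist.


Sum = 2^(-1) + 2^(-2) + 2^(-3) + 2^(-4)
    = 0.5 + 0.25 + 0.125 + 0.0625
    = 15/16 = 0.9375
Since 0.9375 <= 1, Kraft's inequality IS satisfied.
A prefix code with these lengths CAN exist.

Kraft sum = 0.9375. Satisfied.


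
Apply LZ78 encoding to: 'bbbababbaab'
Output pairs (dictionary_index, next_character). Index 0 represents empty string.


LZ78 encoding steps:
Dictionary: {0: ''}
Step 1: w='' (idx 0), next='b' -> output (0, 'b'), add 'b' as idx 1
Step 2: w='b' (idx 1), next='b' -> output (1, 'b'), add 'bb' as idx 2
Step 3: w='' (idx 0), next='a' -> output (0, 'a'), add 'a' as idx 3
Step 4: w='b' (idx 1), next='a' -> output (1, 'a'), add 'ba' as idx 4
Step 5: w='bb' (idx 2), next='a' -> output (2, 'a'), add 'bba' as idx 5
Step 6: w='a' (idx 3), next='b' -> output (3, 'b'), add 'ab' as idx 6


Encoded: [(0, 'b'), (1, 'b'), (0, 'a'), (1, 'a'), (2, 'a'), (3, 'b')]


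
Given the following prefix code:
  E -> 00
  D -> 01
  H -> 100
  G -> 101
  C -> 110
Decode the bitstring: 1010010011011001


Decoding step by step:
Bits 101 -> G
Bits 00 -> E
Bits 100 -> H
Bits 110 -> C
Bits 110 -> C
Bits 01 -> D


Decoded message: GEHCCD


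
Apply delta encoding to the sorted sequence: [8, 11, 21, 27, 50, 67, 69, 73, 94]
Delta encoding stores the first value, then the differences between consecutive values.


First value: 8
Deltas:
  11 - 8 = 3
  21 - 11 = 10
  27 - 21 = 6
  50 - 27 = 23
  67 - 50 = 17
  69 - 67 = 2
  73 - 69 = 4
  94 - 73 = 21


Delta encoded: [8, 3, 10, 6, 23, 17, 2, 4, 21]


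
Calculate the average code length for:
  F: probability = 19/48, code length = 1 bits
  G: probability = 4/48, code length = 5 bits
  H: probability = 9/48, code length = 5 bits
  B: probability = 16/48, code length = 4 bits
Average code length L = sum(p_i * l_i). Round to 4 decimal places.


Weighted contributions p_i * l_i:
  F: (19/48) * 1 = 19/48
  G: (4/48) * 5 = 20/48
  H: (9/48) * 5 = 45/48
  B: (16/48) * 4 = 64/48
Sum = (19 + 20 + 45 + 64)/48 = 148/48

L = 148/48 = 3.0833 bits/symbol


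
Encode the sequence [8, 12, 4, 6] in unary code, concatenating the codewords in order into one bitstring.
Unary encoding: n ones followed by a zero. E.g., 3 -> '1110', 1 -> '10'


Encode each number as n ones followed by a terminating 0:
  8 -> 111111110 (9 bits)
  12 -> 1111111111110 (13 bits)
  4 -> 11110 (5 bits)
  6 -> 1111110 (7 bits)
Total length = 9 + 13 + 5 + 7 = 34 bits.

Unary([8, 12, 4, 6]) = 1111111101111111111110111101111110 (34 bits)


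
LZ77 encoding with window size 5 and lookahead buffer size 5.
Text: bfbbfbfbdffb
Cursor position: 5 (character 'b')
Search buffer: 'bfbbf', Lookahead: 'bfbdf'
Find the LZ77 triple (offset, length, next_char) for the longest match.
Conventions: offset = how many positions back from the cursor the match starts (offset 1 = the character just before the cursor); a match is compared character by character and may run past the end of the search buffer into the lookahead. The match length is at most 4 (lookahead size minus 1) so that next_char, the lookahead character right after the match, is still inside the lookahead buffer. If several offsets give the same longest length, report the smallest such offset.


Try each offset into the search buffer:
  offset=1 (pos 4, char 'f'): match length 0
  offset=2 (pos 3, char 'b'): match length 3
  offset=3 (pos 2, char 'b'): match length 1
  offset=4 (pos 1, char 'f'): match length 0
  offset=5 (pos 0, char 'b'): match length 3
Longest match has length 3, found at offsets 2, 5; take the smallest, offset 2.
next_char = character at position 5 + 3 = 8 -> 'd'

Best match: offset=2, length=3 (matching 'bfb' starting at position 3)
LZ77 triple: (2, 3, 'd')


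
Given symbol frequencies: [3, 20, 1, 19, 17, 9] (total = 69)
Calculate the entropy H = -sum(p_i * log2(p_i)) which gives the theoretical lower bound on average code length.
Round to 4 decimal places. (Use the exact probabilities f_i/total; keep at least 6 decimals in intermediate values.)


Per-symbol terms -p_i * log2(p_i) with p_i = f_i/69:
  p = 3/69 = 0.043478: log2(p) = -4.523562, -p*log2(p) = 0.196677
  p = 20/69 = 0.289855: log2(p) = -1.786596, -p*log2(p) = 0.517854
  p = 1/69 = 0.014493: log2(p) = -6.108524, -p*log2(p) = 0.088529
  p = 19/69 = 0.275362: log2(p) = -1.860597, -p*log2(p) = 0.512338
  p = 17/69 = 0.246377: log2(p) = -2.021062, -p*log2(p) = 0.497943
  p = 9/69 = 0.130435: log2(p) = -2.938599, -p*log2(p) = 0.383296
H = 0.196677 + 0.517854 + 0.088529 + 0.512338 + 0.497943 + 0.383296 = 2.196637

H = 2.1966 bits/symbol


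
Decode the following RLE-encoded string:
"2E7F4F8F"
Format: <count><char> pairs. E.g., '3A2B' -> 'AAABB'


Expanding each <count><char> pair:
  2E -> 'EE'
  7F -> 'FFFFFFF'
  4F -> 'FFFF'
  8F -> 'FFFFFFFF'

Decoded = EEFFFFFFFFFFFFFFFFFFF


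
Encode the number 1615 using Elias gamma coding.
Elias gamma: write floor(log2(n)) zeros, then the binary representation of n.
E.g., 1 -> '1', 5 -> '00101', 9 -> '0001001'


num_bits = floor(log2(1615)) + 1 = 11
leading_zeros = num_bits - 1 = 10
binary(1615) = 11001001111

Elias gamma(1615) = '0000000000' + '11001001111' = 000000000011001001111 (21 bits)


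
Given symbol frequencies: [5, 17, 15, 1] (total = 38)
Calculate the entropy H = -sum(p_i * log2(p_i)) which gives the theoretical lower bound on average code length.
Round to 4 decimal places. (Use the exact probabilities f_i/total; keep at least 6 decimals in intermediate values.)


Per-symbol terms -p_i * log2(p_i) with p_i = f_i/38:
  p = 5/38 = 0.131579: log2(p) = -2.925999, -p*log2(p) = 0.385000
  p = 17/38 = 0.447368: log2(p) = -1.160465, -p*log2(p) = 0.519155
  p = 15/38 = 0.394737: log2(p) = -1.341037, -p*log2(p) = 0.529357
  p = 1/38 = 0.026316: log2(p) = -5.247928, -p*log2(p) = 0.138103
H = 0.385000 + 0.519155 + 0.529357 + 0.138103 = 1.571615

H = 1.5716 bits/symbol


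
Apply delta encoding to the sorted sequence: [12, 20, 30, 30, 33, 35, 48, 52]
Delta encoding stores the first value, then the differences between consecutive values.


First value: 12
Deltas:
  20 - 12 = 8
  30 - 20 = 10
  30 - 30 = 0
  33 - 30 = 3
  35 - 33 = 2
  48 - 35 = 13
  52 - 48 = 4


Delta encoded: [12, 8, 10, 0, 3, 2, 13, 4]


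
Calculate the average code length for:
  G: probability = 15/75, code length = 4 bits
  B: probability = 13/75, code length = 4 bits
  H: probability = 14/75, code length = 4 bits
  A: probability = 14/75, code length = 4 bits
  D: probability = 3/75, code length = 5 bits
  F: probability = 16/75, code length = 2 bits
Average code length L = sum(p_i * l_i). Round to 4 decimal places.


Weighted contributions p_i * l_i:
  G: (15/75) * 4 = 60/75
  B: (13/75) * 4 = 52/75
  H: (14/75) * 4 = 56/75
  A: (14/75) * 4 = 56/75
  D: (3/75) * 5 = 15/75
  F: (16/75) * 2 = 32/75
Sum = (60 + 52 + 56 + 56 + 15 + 32)/75 = 271/75

L = 271/75 = 3.6133 bits/symbol


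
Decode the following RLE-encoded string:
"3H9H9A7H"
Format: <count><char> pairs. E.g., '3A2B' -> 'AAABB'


Expanding each <count><char> pair:
  3H -> 'HHH'
  9H -> 'HHHHHHHHH'
  9A -> 'AAAAAAAAA'
  7H -> 'HHHHHHH'

Decoded = HHHHHHHHHHHHAAAAAAAAAHHHHHHH


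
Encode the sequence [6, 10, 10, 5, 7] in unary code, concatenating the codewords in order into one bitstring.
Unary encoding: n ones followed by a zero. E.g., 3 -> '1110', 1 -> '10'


Encode each number as n ones followed by a terminating 0:
  6 -> 1111110 (7 bits)
  10 -> 11111111110 (11 bits)
  10 -> 11111111110 (11 bits)
  5 -> 111110 (6 bits)
  7 -> 11111110 (8 bits)
Total length = 7 + 11 + 11 + 6 + 8 = 43 bits.

Unary([6, 10, 10, 5, 7]) = 1111110111111111101111111111011111011111110 (43 bits)


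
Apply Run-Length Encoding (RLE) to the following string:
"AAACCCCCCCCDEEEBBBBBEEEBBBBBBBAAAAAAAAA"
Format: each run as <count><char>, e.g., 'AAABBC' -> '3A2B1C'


Scanning runs left to right:
  i=0: run of 'A' x 3 -> '3A'
  i=3: run of 'C' x 8 -> '8C'
  i=11: run of 'D' x 1 -> '1D'
  i=12: run of 'E' x 3 -> '3E'
  i=15: run of 'B' x 5 -> '5B'
  i=20: run of 'E' x 3 -> '3E'
  i=23: run of 'B' x 7 -> '7B'
  i=30: run of 'A' x 9 -> '9A'

RLE = 3A8C1D3E5B3E7B9A


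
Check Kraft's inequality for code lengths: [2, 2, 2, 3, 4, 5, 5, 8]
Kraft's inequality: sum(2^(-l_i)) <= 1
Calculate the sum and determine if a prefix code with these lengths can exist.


Sum = 2^(-2) + 2^(-2) + 2^(-2) + 2^(-3) + 2^(-4) + 2^(-5) + 2^(-5) + 2^(-8)
    = 0.25 + 0.25 + 0.25 + 0.125 + 0.0625 + 0.03125 + 0.03125 + 0.00390625
    = 257/256 = 1.00390625
Since 1.00390625 > 1, Kraft's inequality is NOT satisfied.
A prefix code with these lengths CANNOT exist.

Kraft sum = 1.00390625. Not satisfied.


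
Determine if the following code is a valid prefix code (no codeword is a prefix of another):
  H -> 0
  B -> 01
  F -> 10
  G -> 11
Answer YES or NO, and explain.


Checking each pair (does one codeword prefix another?):
  H='0' vs B='01': prefix -- VIOLATION

NO -- this is NOT a valid prefix code. H (0) is a prefix of B (01).


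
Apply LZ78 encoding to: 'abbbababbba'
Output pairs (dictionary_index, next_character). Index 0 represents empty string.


LZ78 encoding steps:
Dictionary: {0: ''}
Step 1: w='' (idx 0), next='a' -> output (0, 'a'), add 'a' as idx 1
Step 2: w='' (idx 0), next='b' -> output (0, 'b'), add 'b' as idx 2
Step 3: w='b' (idx 2), next='b' -> output (2, 'b'), add 'bb' as idx 3
Step 4: w='a' (idx 1), next='b' -> output (1, 'b'), add 'ab' as idx 4
Step 5: w='ab' (idx 4), next='b' -> output (4, 'b'), add 'abb' as idx 5
Step 6: w='b' (idx 2), next='a' -> output (2, 'a'), add 'ba' as idx 6


Encoded: [(0, 'a'), (0, 'b'), (2, 'b'), (1, 'b'), (4, 'b'), (2, 'a')]


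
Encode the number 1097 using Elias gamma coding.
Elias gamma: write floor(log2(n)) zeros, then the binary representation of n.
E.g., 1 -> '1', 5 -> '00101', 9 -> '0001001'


num_bits = floor(log2(1097)) + 1 = 11
leading_zeros = num_bits - 1 = 10
binary(1097) = 10001001001

Elias gamma(1097) = '0000000000' + '10001001001' = 000000000010001001001 (21 bits)


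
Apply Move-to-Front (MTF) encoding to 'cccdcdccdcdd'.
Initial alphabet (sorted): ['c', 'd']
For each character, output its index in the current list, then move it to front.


MTF encoding:
'c': index 0 in ['c', 'd'] -> ['c', 'd']
'c': index 0 in ['c', 'd'] -> ['c', 'd']
'c': index 0 in ['c', 'd'] -> ['c', 'd']
'd': index 1 in ['c', 'd'] -> ['d', 'c']
'c': index 1 in ['d', 'c'] -> ['c', 'd']
'd': index 1 in ['c', 'd'] -> ['d', 'c']
'c': index 1 in ['d', 'c'] -> ['c', 'd']
'c': index 0 in ['c', 'd'] -> ['c', 'd']
'd': index 1 in ['c', 'd'] -> ['d', 'c']
'c': index 1 in ['d', 'c'] -> ['c', 'd']
'd': index 1 in ['c', 'd'] -> ['d', 'c']
'd': index 0 in ['d', 'c'] -> ['d', 'c']


Output: [0, 0, 0, 1, 1, 1, 1, 0, 1, 1, 1, 0]


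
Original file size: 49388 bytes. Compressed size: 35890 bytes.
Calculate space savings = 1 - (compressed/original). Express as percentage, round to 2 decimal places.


ratio = compressed/original = 35890/49388 = 0.726695
savings = 1 - ratio = 1 - 0.726695 = 0.273305
as a percentage: 0.273305 * 100 = 27.33%

Space savings = 1 - 35890/49388 = 27.33%


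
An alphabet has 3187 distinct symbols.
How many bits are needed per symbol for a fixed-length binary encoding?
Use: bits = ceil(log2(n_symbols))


log2(3187) = 11.638
Bracket: 2^11 = 2048 < 3187 <= 2^12 = 4096
So ceil(log2(3187)) = 12

bits = ceil(log2(3187)) = ceil(11.638) = 12 bits


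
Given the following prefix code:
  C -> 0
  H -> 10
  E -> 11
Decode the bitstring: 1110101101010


Decoding step by step:
Bits 11 -> E
Bits 10 -> H
Bits 10 -> H
Bits 11 -> E
Bits 0 -> C
Bits 10 -> H
Bits 10 -> H


Decoded message: EHHECHH


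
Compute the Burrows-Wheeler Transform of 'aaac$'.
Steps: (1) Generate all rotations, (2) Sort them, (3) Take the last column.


Rotations (sorted):
  0: $aaac -> last char: c
  1: aaac$ -> last char: $
  2: aac$a -> last char: a
  3: ac$aa -> last char: a
  4: c$aaa -> last char: a


BWT = c$aaa


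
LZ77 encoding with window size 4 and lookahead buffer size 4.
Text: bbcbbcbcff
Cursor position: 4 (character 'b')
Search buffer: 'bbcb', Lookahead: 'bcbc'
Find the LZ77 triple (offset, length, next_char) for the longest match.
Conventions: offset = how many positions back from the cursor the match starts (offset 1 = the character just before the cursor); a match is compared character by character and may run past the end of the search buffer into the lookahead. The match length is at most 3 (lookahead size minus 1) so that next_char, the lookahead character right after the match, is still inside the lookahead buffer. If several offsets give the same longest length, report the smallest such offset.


Try each offset into the search buffer:
  offset=1 (pos 3, char 'b'): match length 1
  offset=2 (pos 2, char 'c'): match length 0
  offset=3 (pos 1, char 'b'): match length 3
  offset=4 (pos 0, char 'b'): match length 1
Longest match has length 3 at offset 3.
next_char = character at position 4 + 3 = 7 -> 'c'

Best match: offset=3, length=3 (matching 'bcb' starting at position 1)
LZ77 triple: (3, 3, 'c')


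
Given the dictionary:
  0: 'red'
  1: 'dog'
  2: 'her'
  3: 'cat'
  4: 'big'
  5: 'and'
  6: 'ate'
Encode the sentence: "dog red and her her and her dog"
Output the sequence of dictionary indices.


Look up each word in the dictionary:
  'dog' -> 1
  'red' -> 0
  'and' -> 5
  'her' -> 2
  'her' -> 2
  'and' -> 5
  'her' -> 2
  'dog' -> 1

Encoded: [1, 0, 5, 2, 2, 5, 2, 1]


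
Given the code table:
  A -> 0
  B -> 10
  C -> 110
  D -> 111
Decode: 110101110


Decoding:
110 -> C
10 -> B
111 -> D
0 -> A


Result: CBDA


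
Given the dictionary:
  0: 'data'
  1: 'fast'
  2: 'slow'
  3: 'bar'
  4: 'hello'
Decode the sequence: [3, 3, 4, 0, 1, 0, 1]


Look up each index in the dictionary:
  3 -> 'bar'
  3 -> 'bar'
  4 -> 'hello'
  0 -> 'data'
  1 -> 'fast'
  0 -> 'data'
  1 -> 'fast'

Decoded: "bar bar hello data fast data fast"


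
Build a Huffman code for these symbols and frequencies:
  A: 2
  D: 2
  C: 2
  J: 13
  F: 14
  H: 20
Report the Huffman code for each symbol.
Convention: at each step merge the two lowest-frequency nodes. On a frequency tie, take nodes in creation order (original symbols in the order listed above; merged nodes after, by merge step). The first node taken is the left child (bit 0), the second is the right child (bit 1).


Huffman tree construction:
Step 1: Merge A(2) + D(2) = 4
Step 2: Merge C(2) + (A+D)(4) = 6
Step 3: Merge (C+(A+D))(6) + J(13) = 19
Step 4: Merge F(14) + ((C+(A+D))+J)(19) = 33
Step 5: Merge H(20) + (F+((C+(A+D))+J))(33) = 53
Read each symbol's code off the tree from the root (left child = 0, right child = 1).

Codes:
  A: 11010 (length 5)
  D: 11011 (length 5)
  C: 1100 (length 4)
  J: 111 (length 3)
  F: 10 (length 2)
  H: 0 (length 1)
Average code length: 115/53 = 2.1698 bits/symbol


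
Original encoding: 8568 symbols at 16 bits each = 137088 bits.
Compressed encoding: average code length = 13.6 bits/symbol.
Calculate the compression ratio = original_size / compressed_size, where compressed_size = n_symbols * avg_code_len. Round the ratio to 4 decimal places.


original_size = n_symbols * orig_bits = 8568 * 16 = 137088 bits
compressed_size = n_symbols * avg_code_len = 8568 * 13.6 = 116524.8 bits
ratio = original_size / compressed_size = 137088 / 116524.8 = 1.1765

Compression ratio = 1.1765


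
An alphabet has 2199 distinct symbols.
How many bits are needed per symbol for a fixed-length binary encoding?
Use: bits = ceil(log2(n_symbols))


log2(2199) = 11.1026
Bracket: 2^11 = 2048 < 2199 <= 2^12 = 4096
So ceil(log2(2199)) = 12

bits = ceil(log2(2199)) = ceil(11.1026) = 12 bits


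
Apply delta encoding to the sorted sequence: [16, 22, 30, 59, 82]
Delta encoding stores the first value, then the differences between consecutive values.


First value: 16
Deltas:
  22 - 16 = 6
  30 - 22 = 8
  59 - 30 = 29
  82 - 59 = 23


Delta encoded: [16, 6, 8, 29, 23]
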